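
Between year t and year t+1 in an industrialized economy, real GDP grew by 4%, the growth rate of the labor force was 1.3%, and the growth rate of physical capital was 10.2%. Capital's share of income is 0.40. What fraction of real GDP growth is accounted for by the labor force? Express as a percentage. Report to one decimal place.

The labor force accounted for 19.5% of growth.

Labor's share = 1 − 0.4 = 0.6.
The labor force contributed 0.6 × 1.3 = 0.78 pp.
Share of growth = 0.78 / 4 × 100 = 19.5%.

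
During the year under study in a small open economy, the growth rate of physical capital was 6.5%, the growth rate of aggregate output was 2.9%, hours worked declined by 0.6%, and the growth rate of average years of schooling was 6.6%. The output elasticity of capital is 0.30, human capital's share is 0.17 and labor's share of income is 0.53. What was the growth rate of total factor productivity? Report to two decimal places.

Labor's share = 1 − 0.3 − 0.17 = 0.53.
Physical capital: 0.3 × 6.5 = 1.95 pp.
Average years of schooling: 0.17 × 6.6 = 1.122 pp.
Hours worked: 0.53 × (-0.6) = -0.318 pp.
TFP growth = 2.9 − 2.754 = 0.146%.

0.15%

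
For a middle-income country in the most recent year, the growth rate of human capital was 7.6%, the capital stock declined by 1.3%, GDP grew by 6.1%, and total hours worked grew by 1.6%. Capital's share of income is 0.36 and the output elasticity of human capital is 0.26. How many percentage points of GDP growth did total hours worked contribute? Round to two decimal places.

0.61 percentage points

Labor's share = 1 − 0.36 − 0.26 = 0.38.
Contribution = share × growth = 0.38 × 1.6 = 0.608 pp.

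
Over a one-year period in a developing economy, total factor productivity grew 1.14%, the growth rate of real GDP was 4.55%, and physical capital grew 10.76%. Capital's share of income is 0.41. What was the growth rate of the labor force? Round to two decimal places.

Labor's share = 1 − 0.41 = 0.59.
gY = gA + 0.41×10.76 + 0.59×g.
0.59×g = 4.55 − 1.14 − 4.4116 = -1.0016.
g = -1.0016 / 0.59 = -1.6976%.

-1.70%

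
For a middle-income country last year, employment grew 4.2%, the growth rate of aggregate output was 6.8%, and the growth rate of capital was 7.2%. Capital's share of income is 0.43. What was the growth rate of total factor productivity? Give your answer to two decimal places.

1.31%

Labor's share = 1 − 0.43 = 0.57.
Capital: 0.43 × 7.2 = 3.096 pp.
Employment: 0.57 × 4.2 = 2.394 pp.
TFP growth = 6.8 − 5.49 = 1.31%.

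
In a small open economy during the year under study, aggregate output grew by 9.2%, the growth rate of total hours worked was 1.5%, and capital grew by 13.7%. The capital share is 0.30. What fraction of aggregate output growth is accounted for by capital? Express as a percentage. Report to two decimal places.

Capital contributed 0.3 × 13.7 = 4.11 pp.
Share of growth = 4.11 / 9.2 × 100 = 44.6739%.

44.67%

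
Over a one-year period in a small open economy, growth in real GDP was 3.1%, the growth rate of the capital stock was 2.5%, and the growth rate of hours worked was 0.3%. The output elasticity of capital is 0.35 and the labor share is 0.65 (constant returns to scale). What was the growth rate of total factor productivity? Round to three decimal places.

2.030%

Labor's share = 1 − 0.35 = 0.65.
The capital stock: 0.35 × 2.5 = 0.875 pp.
Hours worked: 0.65 × 0.3 = 0.195 pp.
TFP growth = 3.1 − 1.07 = 2.03%.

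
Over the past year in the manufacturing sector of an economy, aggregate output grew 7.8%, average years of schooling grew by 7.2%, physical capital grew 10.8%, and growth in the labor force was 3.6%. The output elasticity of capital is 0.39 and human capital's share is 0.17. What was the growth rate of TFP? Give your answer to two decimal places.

0.78%

Labor's share = 1 − 0.39 − 0.17 = 0.44.
Physical capital: 0.39 × 10.8 = 4.212 pp.
Average years of schooling: 0.17 × 7.2 = 1.224 pp.
The labor force: 0.44 × 3.6 = 1.584 pp.
TFP growth = 7.8 − 7.02 = 0.78%.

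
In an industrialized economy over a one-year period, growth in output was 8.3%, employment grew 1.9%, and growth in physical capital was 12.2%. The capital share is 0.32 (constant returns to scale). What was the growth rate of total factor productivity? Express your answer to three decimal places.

Total factor productivity growth was 3.104%.

Labor's share = 1 − 0.32 = 0.68.
Physical capital: 0.32 × 12.2 = 3.904 pp.
Employment: 0.68 × 1.9 = 1.292 pp.
TFP growth = 8.3 − 5.196 = 3.104%.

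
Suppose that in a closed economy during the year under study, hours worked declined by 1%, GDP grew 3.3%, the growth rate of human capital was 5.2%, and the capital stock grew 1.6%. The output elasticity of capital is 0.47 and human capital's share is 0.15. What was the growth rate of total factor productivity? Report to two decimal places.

Labor's share = 1 − 0.47 − 0.15 = 0.38.
The capital stock: 0.47 × 1.6 = 0.752 pp.
Human capital: 0.15 × 5.2 = 0.78 pp.
Hours worked: 0.38 × (-1) = -0.38 pp.
TFP growth = 3.3 − 1.152 = 2.148%.

2.15%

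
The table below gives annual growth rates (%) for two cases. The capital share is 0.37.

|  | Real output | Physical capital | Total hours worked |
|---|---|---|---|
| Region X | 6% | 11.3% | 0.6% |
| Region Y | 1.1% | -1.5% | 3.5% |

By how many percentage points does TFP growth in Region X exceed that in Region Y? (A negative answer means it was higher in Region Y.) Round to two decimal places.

1.99 percentage points

Labor's share = 1 − 0.37 = 0.63.
Region X: TFP = 6 − 4.181 − 0.378 = 1.441%.
Region Y: TFP = 1.1 + 0.555 − 2.205 = -0.55%.
Difference = 1.441 − (-0.55) = 1.991 pp.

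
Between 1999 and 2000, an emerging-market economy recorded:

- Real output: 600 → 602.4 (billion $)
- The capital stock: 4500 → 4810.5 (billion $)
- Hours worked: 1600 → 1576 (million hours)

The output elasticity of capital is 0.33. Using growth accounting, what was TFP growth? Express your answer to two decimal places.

Real output growth = (602.4 − 600) / 600 = 0.4%.
The capital stock growth = (4810.5 − 4500) / 4500 = 6.9%.
Hours worked growth = (1576 − 1600) / 1600 = -1.5%.
Labor's share = 1 − 0.33 = 0.67.
The capital stock: 0.33 × 6.9 = 2.277 pp.
Hours worked: 0.67 × (-1.5) = -1.005 pp.
TFP growth = 0.4 − 1.272 = -0.872%.

-0.87%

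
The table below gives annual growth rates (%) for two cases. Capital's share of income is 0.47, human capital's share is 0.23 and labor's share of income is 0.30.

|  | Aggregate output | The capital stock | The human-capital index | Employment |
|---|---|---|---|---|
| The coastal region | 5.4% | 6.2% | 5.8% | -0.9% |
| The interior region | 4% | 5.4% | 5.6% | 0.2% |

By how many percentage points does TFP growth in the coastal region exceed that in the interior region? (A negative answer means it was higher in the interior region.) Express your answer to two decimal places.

Labor's share = 1 − 0.47 − 0.23 = 0.3.
The coastal region: TFP = 5.4 − 2.914 − 1.334 + 0.27 = 1.422%.
The interior region: TFP = 4 − 2.538 − 1.288 − 0.06 = 0.114%.
Difference = 1.422 − (0.114) = 1.308 pp.

1.31 percentage points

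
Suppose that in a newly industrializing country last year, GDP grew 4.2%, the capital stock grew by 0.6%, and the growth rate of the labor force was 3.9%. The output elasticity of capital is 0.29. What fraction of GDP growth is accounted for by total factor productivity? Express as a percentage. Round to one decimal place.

29.9%

Labor's share = 1 − 0.29 = 0.71.
The capital stock: 0.29 × 0.6 = 0.174 pp.
The labor force: 0.71 × 3.9 = 2.769 pp.
TFP growth = 4.2 − 2.943 = 1.257%.
TFP share of growth = 1.257 / 4.2 × 100 = 29.929%.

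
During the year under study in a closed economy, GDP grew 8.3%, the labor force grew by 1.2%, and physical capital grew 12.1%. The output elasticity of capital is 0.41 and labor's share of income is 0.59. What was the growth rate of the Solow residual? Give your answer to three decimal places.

Labor's share = 1 − 0.41 = 0.59.
Physical capital: 0.41 × 12.1 = 4.961 pp.
The labor force: 0.59 × 1.2 = 0.708 pp.
TFP growth = 8.3 − 5.669 = 2.631%.

The Solow residual grew 2.631%.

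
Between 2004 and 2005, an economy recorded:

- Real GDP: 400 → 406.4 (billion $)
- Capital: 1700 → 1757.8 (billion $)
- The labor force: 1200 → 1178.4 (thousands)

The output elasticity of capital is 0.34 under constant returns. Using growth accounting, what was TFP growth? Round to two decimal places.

TFP grew 1.63%.

Real GDP growth = (406.4 − 400) / 400 = 1.6%.
Capital growth = (1757.8 − 1700) / 1700 = 3.4%.
The labor force growth = (1178.4 − 1200) / 1200 = -1.8%.
Labor's share = 1 − 0.34 = 0.66.
Capital: 0.34 × 3.4 = 1.156 pp.
The labor force: 0.66 × (-1.8) = -1.188 pp.
TFP growth = 1.6 + 0.032 = 1.632%.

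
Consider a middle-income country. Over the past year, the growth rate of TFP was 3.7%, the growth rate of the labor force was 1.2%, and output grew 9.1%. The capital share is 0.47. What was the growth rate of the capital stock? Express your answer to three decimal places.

10.136%

Labor's share = 1 − 0.47 = 0.53.
gY = gA + 0.53×1.2 + 0.47×g.
0.47×g = 9.1 − 3.7 − 0.636 = 4.764.
g = 4.764 / 0.47 = 10.13617%.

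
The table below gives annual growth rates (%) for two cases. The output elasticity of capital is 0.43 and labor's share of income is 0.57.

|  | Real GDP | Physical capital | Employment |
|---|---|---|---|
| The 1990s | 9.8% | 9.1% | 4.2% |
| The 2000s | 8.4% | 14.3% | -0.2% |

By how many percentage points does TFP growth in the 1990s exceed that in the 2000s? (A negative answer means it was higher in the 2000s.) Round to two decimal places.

Labor's share = 1 − 0.43 = 0.57.
The 1990s: TFP = 9.8 − 3.913 − 2.394 = 3.493%.
The 2000s: TFP = 8.4 − 6.149 + 0.114 = 2.365%.
Difference = 3.493 − (2.365) = 1.128 pp.

1.13 percentage points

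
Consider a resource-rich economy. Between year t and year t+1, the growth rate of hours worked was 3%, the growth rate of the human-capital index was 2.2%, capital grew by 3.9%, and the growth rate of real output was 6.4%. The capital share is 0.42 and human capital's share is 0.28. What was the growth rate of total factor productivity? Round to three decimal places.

Total factor productivity growth was 3.246%.

Labor's share = 1 − 0.42 − 0.28 = 0.3.
Capital: 0.42 × 3.9 = 1.638 pp.
The human-capital index: 0.28 × 2.2 = 0.616 pp.
Hours worked: 0.3 × 3 = 0.9 pp.
TFP growth = 6.4 − 3.154 = 3.246%.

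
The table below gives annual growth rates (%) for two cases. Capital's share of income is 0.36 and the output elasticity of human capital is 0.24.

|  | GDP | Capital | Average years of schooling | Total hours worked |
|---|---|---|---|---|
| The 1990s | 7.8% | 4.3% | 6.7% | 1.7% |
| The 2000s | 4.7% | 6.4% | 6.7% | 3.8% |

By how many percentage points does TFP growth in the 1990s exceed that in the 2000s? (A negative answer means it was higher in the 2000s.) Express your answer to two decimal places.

4.70 percentage points

Labor's share = 1 − 0.36 − 0.24 = 0.4.
The 1990s: TFP = 7.8 − 1.548 − 1.608 − 0.68 = 3.964%.
The 2000s: TFP = 4.7 − 2.304 − 1.608 − 1.52 = -0.732%.
Difference = 3.964 − (-0.732) = 4.696 pp.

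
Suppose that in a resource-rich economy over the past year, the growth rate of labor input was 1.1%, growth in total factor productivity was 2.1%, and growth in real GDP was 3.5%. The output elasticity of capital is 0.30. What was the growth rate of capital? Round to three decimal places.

2.100%

Labor's share = 1 − 0.3 = 0.7.
gY = gA + 0.7×1.1 + 0.3×g.
0.3×g = 3.5 − 2.1 − 0.77 = 0.63.
g = 0.63 / 0.3 = 2.1%.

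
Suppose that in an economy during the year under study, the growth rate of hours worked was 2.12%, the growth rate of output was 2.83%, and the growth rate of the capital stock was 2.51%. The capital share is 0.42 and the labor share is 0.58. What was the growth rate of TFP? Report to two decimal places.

TFP grew 0.55%.

Labor's share = 1 − 0.42 = 0.58.
The capital stock: 0.42 × 2.51 = 1.0542 pp.
Hours worked: 0.58 × 2.12 = 1.2296 pp.
TFP growth = 2.83 − 2.2838 = 0.5462%.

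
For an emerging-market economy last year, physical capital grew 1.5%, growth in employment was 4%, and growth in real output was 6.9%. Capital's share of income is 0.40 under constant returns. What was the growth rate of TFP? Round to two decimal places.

TFP growth was 3.90%.

Labor's share = 1 − 0.4 = 0.6.
Physical capital: 0.4 × 1.5 = 0.6 pp.
Employment: 0.6 × 4 = 2.4 pp.
TFP growth = 6.9 − 3 = 3.9%.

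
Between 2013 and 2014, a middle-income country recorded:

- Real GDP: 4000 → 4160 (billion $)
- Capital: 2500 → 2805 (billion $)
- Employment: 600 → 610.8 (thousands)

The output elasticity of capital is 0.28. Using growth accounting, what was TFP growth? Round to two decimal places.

-0.71%

Real GDP growth = (4160 − 4000) / 4000 = 4%.
Capital growth = (2805 − 2500) / 2500 = 12.2%.
Employment growth = (610.8 − 600) / 600 = 1.8%.
Labor's share = 1 − 0.28 = 0.72.
Capital: 0.28 × 12.2 = 3.416 pp.
Employment: 0.72 × 1.8 = 1.296 pp.
TFP growth = 4 − 4.712 = -0.712%.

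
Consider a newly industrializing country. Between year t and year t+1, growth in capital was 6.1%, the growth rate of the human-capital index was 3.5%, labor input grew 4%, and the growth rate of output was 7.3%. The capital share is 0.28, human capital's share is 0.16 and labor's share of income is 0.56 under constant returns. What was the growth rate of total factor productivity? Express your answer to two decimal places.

Labor's share = 1 − 0.28 − 0.16 = 0.56.
Capital: 0.28 × 6.1 = 1.708 pp.
The human-capital index: 0.16 × 3.5 = 0.56 pp.
Labor input: 0.56 × 4 = 2.24 pp.
TFP growth = 7.3 − 4.508 = 2.792%.

2.79%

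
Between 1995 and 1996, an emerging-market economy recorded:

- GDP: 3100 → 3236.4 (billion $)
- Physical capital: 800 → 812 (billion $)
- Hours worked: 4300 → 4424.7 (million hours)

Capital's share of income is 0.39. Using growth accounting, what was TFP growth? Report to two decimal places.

GDP growth = (3236.4 − 3100) / 3100 = 4.4%.
Physical capital growth = (812 − 800) / 800 = 1.5%.
Hours worked growth = (4424.7 − 4300) / 4300 = 2.9%.
Labor's share = 1 − 0.39 = 0.61.
Physical capital: 0.39 × 1.5 = 0.585 pp.
Hours worked: 0.61 × 2.9 = 1.769 pp.
TFP growth = 4.4 − 2.354 = 2.046%.

TFP growth was 2.05%.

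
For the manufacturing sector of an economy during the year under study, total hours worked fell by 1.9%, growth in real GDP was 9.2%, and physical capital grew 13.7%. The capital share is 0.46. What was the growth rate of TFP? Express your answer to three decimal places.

TFP grew 3.924%.

Labor's share = 1 − 0.46 = 0.54.
Physical capital: 0.46 × 13.7 = 6.302 pp.
Total hours worked: 0.54 × (-1.9) = -1.026 pp.
TFP growth = 9.2 − 5.276 = 3.924%.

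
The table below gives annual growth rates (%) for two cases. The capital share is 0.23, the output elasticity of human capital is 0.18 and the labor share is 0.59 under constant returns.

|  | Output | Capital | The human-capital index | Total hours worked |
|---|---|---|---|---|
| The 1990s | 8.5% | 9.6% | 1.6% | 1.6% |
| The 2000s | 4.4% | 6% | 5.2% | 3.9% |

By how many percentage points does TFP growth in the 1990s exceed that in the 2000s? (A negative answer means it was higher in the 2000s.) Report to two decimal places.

Labor's share = 1 − 0.23 − 0.18 = 0.59.
The 1990s: TFP = 8.5 − 2.208 − 0.288 − 0.944 = 5.06%.
The 2000s: TFP = 4.4 − 1.38 − 0.936 − 2.301 = -0.217%.
Difference = 5.06 − (-0.217) = 5.277 pp.

5.28 percentage points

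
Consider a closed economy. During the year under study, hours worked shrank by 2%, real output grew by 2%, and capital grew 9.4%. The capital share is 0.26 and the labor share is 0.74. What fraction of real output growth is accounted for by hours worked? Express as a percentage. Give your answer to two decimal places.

Hours worked accounted for -74.00% of growth.

Labor's share = 1 − 0.26 = 0.74.
Hours worked contributed 0.74 × (-2) = -1.48 pp.
Share of growth = -1.48 / 2 × 100 = -74%.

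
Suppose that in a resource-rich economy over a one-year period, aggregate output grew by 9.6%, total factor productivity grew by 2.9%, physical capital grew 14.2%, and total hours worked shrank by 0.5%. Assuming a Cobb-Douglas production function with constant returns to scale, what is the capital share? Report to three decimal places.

α = 0.490

gY = gA + α·gK + (1−α)·gL, so gY − gA − gL = α(gK − gL).
9.6 − 2.9 + 0.5 = α × (14.2 − (-0.5)).
7.2 = 14.7 α, so α = 0.4898.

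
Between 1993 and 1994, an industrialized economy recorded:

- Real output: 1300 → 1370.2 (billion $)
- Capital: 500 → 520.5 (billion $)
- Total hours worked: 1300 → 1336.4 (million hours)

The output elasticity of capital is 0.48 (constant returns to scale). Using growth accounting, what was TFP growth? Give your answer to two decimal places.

Real output growth = (1370.2 − 1300) / 1300 = 5.4%.
Capital growth = (520.5 − 500) / 500 = 4.1%.
Total hours worked growth = (1336.4 − 1300) / 1300 = 2.8%.
Labor's share = 1 − 0.48 = 0.52.
Capital: 0.48 × 4.1 = 1.968 pp.
Total hours worked: 0.52 × 2.8 = 1.456 pp.
TFP growth = 5.4 − 3.424 = 1.976%.

TFP grew 1.98%.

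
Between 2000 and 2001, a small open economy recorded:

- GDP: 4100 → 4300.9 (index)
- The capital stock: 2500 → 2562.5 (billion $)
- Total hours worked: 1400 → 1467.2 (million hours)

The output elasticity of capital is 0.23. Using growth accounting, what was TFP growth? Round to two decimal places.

0.63%

GDP growth = (4300.9 − 4100) / 4100 = 4.9%.
The capital stock growth = (2562.5 − 2500) / 2500 = 2.5%.
Total hours worked growth = (1467.2 − 1400) / 1400 = 4.8%.
Labor's share = 1 − 0.23 = 0.77.
The capital stock: 0.23 × 2.5 = 0.575 pp.
Total hours worked: 0.77 × 4.8 = 3.696 pp.
TFP growth = 4.9 − 4.271 = 0.629%.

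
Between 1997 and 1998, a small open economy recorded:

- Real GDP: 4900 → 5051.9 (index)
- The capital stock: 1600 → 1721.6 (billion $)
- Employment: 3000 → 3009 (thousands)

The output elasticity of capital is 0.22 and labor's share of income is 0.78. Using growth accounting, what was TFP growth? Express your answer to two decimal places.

Real GDP growth = (5051.9 − 4900) / 4900 = 3.1%.
The capital stock growth = (1721.6 − 1600) / 1600 = 7.6%.
Employment growth = (3009 − 3000) / 3000 = 0.3%.
Labor's share = 1 − 0.22 = 0.78.
The capital stock: 0.22 × 7.6 = 1.672 pp.
Employment: 0.78 × 0.3 = 0.234 pp.
TFP growth = 3.1 − 1.906 = 1.194%.

TFP grew 1.19%.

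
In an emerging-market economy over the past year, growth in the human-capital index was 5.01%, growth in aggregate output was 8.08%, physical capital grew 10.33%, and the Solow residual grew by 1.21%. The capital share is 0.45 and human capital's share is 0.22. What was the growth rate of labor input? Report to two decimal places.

Labor's share = 1 − 0.45 − 0.22 = 0.33.
gY = gA + 0.45×10.33 + 0.22×5.01 + 0.33×g.
0.33×g = 8.08 − 1.21 − 5.7507 = 1.1193.
g = 1.1193 / 0.33 = 3.3918%.

3.39%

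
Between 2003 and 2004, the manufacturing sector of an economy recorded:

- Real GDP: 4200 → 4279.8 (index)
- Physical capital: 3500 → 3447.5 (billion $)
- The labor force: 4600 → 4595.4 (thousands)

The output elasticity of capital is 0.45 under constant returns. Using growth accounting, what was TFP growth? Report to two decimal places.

Real GDP growth = (4279.8 − 4200) / 4200 = 1.9%.
Physical capital growth = (3447.5 − 3500) / 3500 = -1.5%.
The labor force growth = (4595.4 − 4600) / 4600 = -0.1%.
Labor's share = 1 − 0.45 = 0.55.
Physical capital: 0.45 × (-1.5) = -0.675 pp.
The labor force: 0.55 × (-0.1) = -0.055 pp.
TFP growth = 1.9 + 0.73 = 2.63%.

TFP grew 2.63%.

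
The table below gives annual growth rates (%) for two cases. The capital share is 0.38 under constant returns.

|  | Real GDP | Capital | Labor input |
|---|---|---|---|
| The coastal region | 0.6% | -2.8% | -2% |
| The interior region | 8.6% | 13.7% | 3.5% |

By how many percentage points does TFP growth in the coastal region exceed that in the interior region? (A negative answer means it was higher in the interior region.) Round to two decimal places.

1.68 percentage points

Labor's share = 1 − 0.38 = 0.62.
The coastal region: TFP = 0.6 + 1.064 + 1.24 = 2.904%.
The interior region: TFP = 8.6 − 5.206 − 2.17 = 1.224%.
Difference = 2.904 − (1.224) = 1.68 pp.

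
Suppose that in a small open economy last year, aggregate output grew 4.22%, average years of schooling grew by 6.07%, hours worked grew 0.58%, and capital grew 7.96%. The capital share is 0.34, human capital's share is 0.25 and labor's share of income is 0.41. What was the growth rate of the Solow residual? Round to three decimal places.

Labor's share = 1 − 0.34 − 0.25 = 0.41.
Capital: 0.34 × 7.96 = 2.7064 pp.
Average years of schooling: 0.25 × 6.07 = 1.5175 pp.
Hours worked: 0.41 × 0.58 = 0.2378 pp.
TFP growth = 4.22 − 4.4617 = -0.2417%.

-0.242%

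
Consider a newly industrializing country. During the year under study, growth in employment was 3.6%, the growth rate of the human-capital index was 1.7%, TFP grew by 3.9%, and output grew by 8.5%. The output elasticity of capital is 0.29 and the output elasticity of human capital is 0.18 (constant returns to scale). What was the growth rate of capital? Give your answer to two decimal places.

Labor's share = 1 − 0.29 − 0.18 = 0.53.
gY = gA + 0.18×1.7 + 0.53×3.6 + 0.29×g.
0.29×g = 8.5 − 3.9 − 2.214 = 2.386.
g = 2.386 / 0.29 = 8.2276%.

8.23%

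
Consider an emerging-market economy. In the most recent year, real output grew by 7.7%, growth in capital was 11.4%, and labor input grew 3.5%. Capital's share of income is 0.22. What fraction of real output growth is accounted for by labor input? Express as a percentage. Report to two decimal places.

Labor's share = 1 − 0.22 = 0.78.
Labor input contributed 0.78 × 3.5 = 2.73 pp.
Share of growth = 2.73 / 7.7 × 100 = 35.4545%.

Labor input accounted for 35.45% of growth.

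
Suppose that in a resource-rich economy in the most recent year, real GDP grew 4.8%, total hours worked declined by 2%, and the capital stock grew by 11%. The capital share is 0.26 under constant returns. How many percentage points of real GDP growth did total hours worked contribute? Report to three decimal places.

-1.480 percentage points

Labor's share = 1 − 0.26 = 0.74.
Contribution = share × growth = 0.74 × (-2) = -1.48 pp.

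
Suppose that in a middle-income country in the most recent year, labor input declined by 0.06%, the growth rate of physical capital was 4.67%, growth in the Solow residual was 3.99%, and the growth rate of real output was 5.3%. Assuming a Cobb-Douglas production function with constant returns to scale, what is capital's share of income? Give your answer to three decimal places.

gY = gA + α·gK + (1−α)·gL, so gY − gA − gL = α(gK − gL).
5.3 − 3.99 + 0.06 = α × (4.67 − (-0.06)).
1.37 = 4.73 α, so α = 0.28964.

0.290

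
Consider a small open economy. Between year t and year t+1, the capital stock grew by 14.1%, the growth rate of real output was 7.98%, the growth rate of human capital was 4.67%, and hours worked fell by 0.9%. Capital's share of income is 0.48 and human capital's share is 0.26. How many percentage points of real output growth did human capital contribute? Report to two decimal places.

1.21

Contribution = share × growth = 0.26 × 4.67 = 1.2142 pp.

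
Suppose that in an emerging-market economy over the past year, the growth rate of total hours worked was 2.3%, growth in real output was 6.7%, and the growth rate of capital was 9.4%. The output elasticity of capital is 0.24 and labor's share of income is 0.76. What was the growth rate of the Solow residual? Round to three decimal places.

Labor's share = 1 − 0.24 = 0.76.
Capital: 0.24 × 9.4 = 2.256 pp.
Total hours worked: 0.76 × 2.3 = 1.748 pp.
TFP growth = 6.7 − 4.004 = 2.696%.

2.696%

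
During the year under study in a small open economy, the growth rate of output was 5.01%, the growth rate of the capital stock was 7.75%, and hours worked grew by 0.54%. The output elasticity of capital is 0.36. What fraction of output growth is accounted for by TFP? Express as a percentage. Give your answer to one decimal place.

TFP accounted for 37.4% of growth.

Labor's share = 1 − 0.36 = 0.64.
The capital stock: 0.36 × 7.75 = 2.79 pp.
Hours worked: 0.64 × 0.54 = 0.3456 pp.
TFP growth = 5.01 − 3.1356 = 1.8744%.
TFP share of growth = 1.8744 / 5.01 × 100 = 37.413%.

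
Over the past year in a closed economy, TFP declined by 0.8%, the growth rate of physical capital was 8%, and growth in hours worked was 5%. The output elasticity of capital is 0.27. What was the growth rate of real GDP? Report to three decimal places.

Labor's share = 1 − 0.27 = 0.73.
Physical capital: 0.27 × 8 = 2.16 pp.
Hours worked: 0.73 × 5 = 3.65 pp.
Output growth = -0.8 + 5.81 = 5.01%.

Real GDP growth was 5.010%.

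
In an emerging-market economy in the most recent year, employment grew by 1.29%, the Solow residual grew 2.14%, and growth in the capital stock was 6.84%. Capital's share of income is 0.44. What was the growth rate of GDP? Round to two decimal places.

GDP grew 5.87%.

Labor's share = 1 − 0.44 = 0.56.
The capital stock: 0.44 × 6.84 = 3.0096 pp.
Employment: 0.56 × 1.29 = 0.7224 pp.
Output growth = 2.14 + 3.732 = 5.872%.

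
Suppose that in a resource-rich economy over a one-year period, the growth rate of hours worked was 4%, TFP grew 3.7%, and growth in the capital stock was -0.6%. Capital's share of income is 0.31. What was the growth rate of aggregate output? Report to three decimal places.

6.274%

Labor's share = 1 − 0.31 = 0.69.
The capital stock: 0.31 × (-0.6) = -0.186 pp.
Hours worked: 0.69 × 4 = 2.76 pp.
Output growth = 3.7 + 2.574 = 6.274%.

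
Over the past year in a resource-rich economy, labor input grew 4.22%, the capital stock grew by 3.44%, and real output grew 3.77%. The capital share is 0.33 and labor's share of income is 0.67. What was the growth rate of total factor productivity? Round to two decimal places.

-0.19%

Labor's share = 1 − 0.33 = 0.67.
The capital stock: 0.33 × 3.44 = 1.1352 pp.
Labor input: 0.67 × 4.22 = 2.8274 pp.
TFP growth = 3.77 − 3.9626 = -0.1926%.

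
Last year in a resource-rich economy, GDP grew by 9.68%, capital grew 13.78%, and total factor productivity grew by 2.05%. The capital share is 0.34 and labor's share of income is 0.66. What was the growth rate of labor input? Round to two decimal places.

Labor's share = 1 − 0.34 = 0.66.
gY = gA + 0.34×13.78 + 0.66×g.
0.66×g = 9.68 − 2.05 − 4.6852 = 2.9448.
g = 2.9448 / 0.66 = 4.4618%.

4.46%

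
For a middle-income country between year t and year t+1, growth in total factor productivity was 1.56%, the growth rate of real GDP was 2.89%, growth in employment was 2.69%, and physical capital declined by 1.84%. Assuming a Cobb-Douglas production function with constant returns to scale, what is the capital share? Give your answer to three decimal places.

gY = gA + α·gK + (1−α)·gL, so gY − gA − gL = α(gK − gL).
2.89 − 1.56 − 2.69 = α × (-1.84 − 2.69).
-1.36 = -4.53 α, so α = 0.30022.

The capital share is 0.300.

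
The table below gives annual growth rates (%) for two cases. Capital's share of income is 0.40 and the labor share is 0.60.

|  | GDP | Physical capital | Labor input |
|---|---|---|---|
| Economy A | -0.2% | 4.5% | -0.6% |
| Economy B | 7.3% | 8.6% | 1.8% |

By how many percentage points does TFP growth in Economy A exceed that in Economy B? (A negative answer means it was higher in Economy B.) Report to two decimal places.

-4.42 percentage points

Labor's share = 1 − 0.4 = 0.6.
Economy A: TFP = -0.2 − 1.8 + 0.36 = -1.64%.
Economy B: TFP = 7.3 − 3.44 − 1.08 = 2.78%.
Difference = -1.64 − (2.78) = -4.42 pp.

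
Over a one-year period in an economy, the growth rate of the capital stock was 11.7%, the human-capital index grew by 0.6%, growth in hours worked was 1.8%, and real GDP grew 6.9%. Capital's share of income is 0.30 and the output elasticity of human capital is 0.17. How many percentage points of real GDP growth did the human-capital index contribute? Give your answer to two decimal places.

0.10 percentage points

Contribution = share × growth = 0.17 × 0.6 = 0.102 pp.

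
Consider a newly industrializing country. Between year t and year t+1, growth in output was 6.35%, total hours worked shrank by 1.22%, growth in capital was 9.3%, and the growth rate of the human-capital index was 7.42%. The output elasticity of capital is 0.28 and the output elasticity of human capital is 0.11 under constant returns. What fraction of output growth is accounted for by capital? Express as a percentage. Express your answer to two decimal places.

Capital contributed 0.28 × 9.3 = 2.604 pp.
Share of growth = 2.604 / 6.35 × 100 = 41.0079%.

Capital accounted for 41.01% of growth.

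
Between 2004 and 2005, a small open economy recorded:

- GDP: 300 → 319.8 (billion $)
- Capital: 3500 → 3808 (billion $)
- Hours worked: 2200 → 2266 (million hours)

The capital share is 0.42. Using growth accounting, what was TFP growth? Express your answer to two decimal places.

GDP growth = (319.8 − 300) / 300 = 6.6%.
Capital growth = (3808 − 3500) / 3500 = 8.8%.
Hours worked growth = (2266 − 2200) / 2200 = 3%.
Labor's share = 1 − 0.42 = 0.58.
Capital: 0.42 × 8.8 = 3.696 pp.
Hours worked: 0.58 × 3 = 1.74 pp.
TFP growth = 6.6 − 5.436 = 1.164%.

1.16%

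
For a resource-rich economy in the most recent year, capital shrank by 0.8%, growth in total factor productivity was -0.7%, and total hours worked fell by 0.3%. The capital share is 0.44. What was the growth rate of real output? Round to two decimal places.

Labor's share = 1 − 0.44 = 0.56.
Capital: 0.44 × (-0.8) = -0.352 pp.
Total hours worked: 0.56 × (-0.3) = -0.168 pp.
Output growth = -0.7 + (-0.52) = -1.22%.

-1.22%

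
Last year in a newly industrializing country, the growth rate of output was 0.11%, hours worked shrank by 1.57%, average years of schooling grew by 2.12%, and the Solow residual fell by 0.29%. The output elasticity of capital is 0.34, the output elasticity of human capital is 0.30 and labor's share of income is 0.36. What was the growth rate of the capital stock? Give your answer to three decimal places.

0.968%

Labor's share = 1 − 0.34 − 0.3 = 0.36.
gY = gA + 0.3×2.12 + 0.36×(-1.57) + 0.34×g.
0.34×g = 0.11 + 0.29 − 0.0708 = 0.3292.
g = 0.3292 / 0.34 = 0.96824%.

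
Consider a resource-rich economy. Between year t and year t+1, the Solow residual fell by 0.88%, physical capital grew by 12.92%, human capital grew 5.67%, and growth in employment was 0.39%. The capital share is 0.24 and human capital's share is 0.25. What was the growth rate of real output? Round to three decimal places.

3.837%

Labor's share = 1 − 0.24 − 0.25 = 0.51.
Physical capital: 0.24 × 12.92 = 3.1008 pp.
Human capital: 0.25 × 5.67 = 1.4175 pp.
Employment: 0.51 × 0.39 = 0.1989 pp.
Output growth = -0.88 + 4.7172 = 3.8372%.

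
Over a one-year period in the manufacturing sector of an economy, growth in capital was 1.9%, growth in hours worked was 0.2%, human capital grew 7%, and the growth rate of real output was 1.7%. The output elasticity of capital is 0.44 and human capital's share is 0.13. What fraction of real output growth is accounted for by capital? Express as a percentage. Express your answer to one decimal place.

Capital accounted for 49.2% of growth.

Capital contributed 0.44 × 1.9 = 0.836 pp.
Share of growth = 0.836 / 1.7 × 100 = 49.176%.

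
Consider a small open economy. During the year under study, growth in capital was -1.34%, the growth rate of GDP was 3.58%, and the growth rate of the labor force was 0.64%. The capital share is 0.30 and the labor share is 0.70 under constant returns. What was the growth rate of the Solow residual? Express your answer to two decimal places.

The Solow residual growth was 3.53%.

Labor's share = 1 − 0.3 = 0.7.
Capital: 0.3 × (-1.34) = -0.402 pp.
The labor force: 0.7 × 0.64 = 0.448 pp.
TFP growth = 3.58 − 0.046 = 3.534%.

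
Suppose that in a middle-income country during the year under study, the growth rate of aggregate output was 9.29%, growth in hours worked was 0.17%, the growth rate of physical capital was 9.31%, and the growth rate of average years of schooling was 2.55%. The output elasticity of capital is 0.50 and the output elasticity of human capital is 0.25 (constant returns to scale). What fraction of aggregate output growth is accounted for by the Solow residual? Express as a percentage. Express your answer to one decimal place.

The Solow residual accounted for 42.6% of growth.

Labor's share = 1 − 0.5 − 0.25 = 0.25.
Physical capital: 0.5 × 9.31 = 4.655 pp.
Average years of schooling: 0.25 × 2.55 = 0.6375 pp.
Hours worked: 0.25 × 0.17 = 0.0425 pp.
TFP growth = 9.29 − 5.335 = 3.955%.
TFP share of growth = 3.955 / 9.29 × 100 = 42.573%.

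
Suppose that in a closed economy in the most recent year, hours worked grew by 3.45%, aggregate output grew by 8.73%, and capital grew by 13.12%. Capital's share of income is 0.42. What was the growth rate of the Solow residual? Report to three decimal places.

1.219%

Labor's share = 1 − 0.42 = 0.58.
Capital: 0.42 × 13.12 = 5.5104 pp.
Hours worked: 0.58 × 3.45 = 2.001 pp.
TFP growth = 8.73 − 7.5114 = 1.2186%.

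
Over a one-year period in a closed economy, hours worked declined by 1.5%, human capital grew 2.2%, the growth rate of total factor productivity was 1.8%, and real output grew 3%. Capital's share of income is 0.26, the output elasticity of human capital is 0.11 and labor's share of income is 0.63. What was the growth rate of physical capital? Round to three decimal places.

7.319%

Labor's share = 1 − 0.26 − 0.11 = 0.63.
gY = gA + 0.11×2.2 + 0.63×(-1.5) + 0.26×g.
0.26×g = 3 − 1.8 + 0.703 = 1.903.
g = 1.903 / 0.26 = 7.31923%.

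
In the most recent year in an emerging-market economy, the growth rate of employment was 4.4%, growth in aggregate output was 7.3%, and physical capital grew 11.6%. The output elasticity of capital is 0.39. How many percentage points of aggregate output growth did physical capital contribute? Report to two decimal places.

Contribution = share × growth = 0.39 × 11.6 = 4.524 pp.

4.52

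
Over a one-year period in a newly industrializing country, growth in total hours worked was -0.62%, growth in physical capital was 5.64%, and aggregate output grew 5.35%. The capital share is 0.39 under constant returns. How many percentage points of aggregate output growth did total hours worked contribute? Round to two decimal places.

-0.38 pp

Labor's share = 1 − 0.39 = 0.61.
Contribution = share × growth = 0.61 × (-0.62) = -0.3782 pp.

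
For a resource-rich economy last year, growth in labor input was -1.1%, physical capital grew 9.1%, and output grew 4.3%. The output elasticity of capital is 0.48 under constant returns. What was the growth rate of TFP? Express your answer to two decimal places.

TFP grew 0.50%.

Labor's share = 1 − 0.48 = 0.52.
Physical capital: 0.48 × 9.1 = 4.368 pp.
Labor input: 0.52 × (-1.1) = -0.572 pp.
TFP growth = 4.3 − 3.796 = 0.504%.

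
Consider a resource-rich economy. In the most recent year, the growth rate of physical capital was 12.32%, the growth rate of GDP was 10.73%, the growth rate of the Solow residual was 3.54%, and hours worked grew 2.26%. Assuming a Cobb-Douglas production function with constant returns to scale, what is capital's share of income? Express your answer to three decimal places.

gY = gA + α·gK + (1−α)·gL, so gY − gA − gL = α(gK − gL).
10.73 − 3.54 − 2.26 = α × (12.32 − 2.26).
4.93 = 10.06 α, so α = 0.49006.

0.490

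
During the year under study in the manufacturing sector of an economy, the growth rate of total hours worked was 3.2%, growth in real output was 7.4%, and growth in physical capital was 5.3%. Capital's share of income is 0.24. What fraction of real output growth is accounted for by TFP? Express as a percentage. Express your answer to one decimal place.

Labor's share = 1 − 0.24 = 0.76.
Physical capital: 0.24 × 5.3 = 1.272 pp.
Total hours worked: 0.76 × 3.2 = 2.432 pp.
TFP growth = 7.4 − 3.704 = 3.696%.
TFP share of growth = 3.696 / 7.4 × 100 = 49.946%.

TFP accounted for 49.9% of growth.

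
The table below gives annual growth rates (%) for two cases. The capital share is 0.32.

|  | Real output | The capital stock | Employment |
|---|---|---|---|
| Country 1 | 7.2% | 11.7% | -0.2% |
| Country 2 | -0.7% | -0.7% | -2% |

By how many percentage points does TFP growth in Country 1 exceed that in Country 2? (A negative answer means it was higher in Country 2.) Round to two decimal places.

Labor's share = 1 − 0.32 = 0.68.
Country 1: TFP = 7.2 − 3.744 + 0.136 = 3.592%.
Country 2: TFP = -0.7 + 0.224 + 1.36 = 0.884%.
Difference = 3.592 − (0.884) = 2.708 pp.

2.71 percentage points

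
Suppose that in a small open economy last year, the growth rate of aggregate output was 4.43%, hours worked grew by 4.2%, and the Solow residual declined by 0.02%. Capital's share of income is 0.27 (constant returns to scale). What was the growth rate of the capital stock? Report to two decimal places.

Labor's share = 1 − 0.27 = 0.73.
gY = gA + 0.73×4.2 + 0.27×g.
0.27×g = 4.43 + 0.02 − 3.066 = 1.384.
g = 1.384 / 0.27 = 5.1259%.

5.13%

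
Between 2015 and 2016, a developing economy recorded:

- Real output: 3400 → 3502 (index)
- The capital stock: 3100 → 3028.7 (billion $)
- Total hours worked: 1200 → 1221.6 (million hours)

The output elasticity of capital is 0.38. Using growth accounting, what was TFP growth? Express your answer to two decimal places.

2.76%

Real output growth = (3502 − 3400) / 3400 = 3%.
The capital stock growth = (3028.7 − 3100) / 3100 = -2.3%.
Total hours worked growth = (1221.6 − 1200) / 1200 = 1.8%.
Labor's share = 1 − 0.38 = 0.62.
The capital stock: 0.38 × (-2.3) = -0.874 pp.
Total hours worked: 0.62 × 1.8 = 1.116 pp.
TFP growth = 3 − 0.242 = 2.758%.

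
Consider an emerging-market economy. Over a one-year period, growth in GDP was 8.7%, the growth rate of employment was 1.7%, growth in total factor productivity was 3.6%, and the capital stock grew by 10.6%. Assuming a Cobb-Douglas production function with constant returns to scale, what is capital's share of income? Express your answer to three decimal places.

α = 0.382

gY = gA + α·gK + (1−α)·gL, so gY − gA − gL = α(gK − gL).
8.7 − 3.6 − 1.7 = α × (10.6 − 1.7).
3.4 = 8.9 α, so α = 0.38202.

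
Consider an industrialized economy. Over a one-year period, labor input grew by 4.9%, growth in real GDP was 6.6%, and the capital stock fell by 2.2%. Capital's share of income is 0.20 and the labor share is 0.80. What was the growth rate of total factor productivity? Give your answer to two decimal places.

Total factor productivity grew 3.12%.

Labor's share = 1 − 0.2 = 0.8.
The capital stock: 0.2 × (-2.2) = -0.44 pp.
Labor input: 0.8 × 4.9 = 3.92 pp.
TFP growth = 6.6 − 3.48 = 3.12%.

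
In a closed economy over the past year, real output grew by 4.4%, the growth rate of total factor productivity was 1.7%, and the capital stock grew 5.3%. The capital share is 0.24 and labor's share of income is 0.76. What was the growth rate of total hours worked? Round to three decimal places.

Labor's share = 1 − 0.24 = 0.76.
gY = gA + 0.24×5.3 + 0.76×g.
0.76×g = 4.4 − 1.7 − 1.272 = 1.428.
g = 1.428 / 0.76 = 1.87895%.

Total hours worked grew 1.879%.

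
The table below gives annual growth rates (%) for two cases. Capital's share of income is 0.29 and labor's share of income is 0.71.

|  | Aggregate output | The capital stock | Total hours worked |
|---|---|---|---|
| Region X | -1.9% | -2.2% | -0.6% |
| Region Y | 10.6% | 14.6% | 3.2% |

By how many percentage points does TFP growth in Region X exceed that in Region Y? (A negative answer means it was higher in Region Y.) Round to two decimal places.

Labor's share = 1 − 0.29 = 0.71.
Region X: TFP = -1.9 + 0.638 + 0.426 = -0.836%.
Region Y: TFP = 10.6 − 4.234 − 2.272 = 4.094%.
Difference = -0.836 − (4.094) = -4.93 pp.

-4.93 percentage points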